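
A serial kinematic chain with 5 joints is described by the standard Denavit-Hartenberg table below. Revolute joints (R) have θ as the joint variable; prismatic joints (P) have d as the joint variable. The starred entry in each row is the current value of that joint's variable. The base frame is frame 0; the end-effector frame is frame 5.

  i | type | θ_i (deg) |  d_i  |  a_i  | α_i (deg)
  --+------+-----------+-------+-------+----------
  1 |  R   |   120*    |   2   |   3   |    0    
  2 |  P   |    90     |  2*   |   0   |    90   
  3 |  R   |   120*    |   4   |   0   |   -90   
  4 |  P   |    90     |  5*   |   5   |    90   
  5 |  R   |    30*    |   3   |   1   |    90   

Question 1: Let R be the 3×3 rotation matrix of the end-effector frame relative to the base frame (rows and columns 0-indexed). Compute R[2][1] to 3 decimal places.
0.866

End-effector y-axis (col 1 of R) = (0.4330,0.2500,0.8660)
R[2][1] = 0.8660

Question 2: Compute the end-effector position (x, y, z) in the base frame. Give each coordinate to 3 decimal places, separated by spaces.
after link 1: o_1 = (-1.5000, 2.5981, 2.0000)
after link 2: o_2 = (-1.5000, 2.5981, 4.0000)
after link 3: o_3 = (-3.5000, 6.0622, 4.0000)
after link 4: o_4 = (2.7500, 3.8971, 1.5000)
after link 5: o_5 = (4.8571, 4.1136, 3.8481)

4.857 4.114 3.848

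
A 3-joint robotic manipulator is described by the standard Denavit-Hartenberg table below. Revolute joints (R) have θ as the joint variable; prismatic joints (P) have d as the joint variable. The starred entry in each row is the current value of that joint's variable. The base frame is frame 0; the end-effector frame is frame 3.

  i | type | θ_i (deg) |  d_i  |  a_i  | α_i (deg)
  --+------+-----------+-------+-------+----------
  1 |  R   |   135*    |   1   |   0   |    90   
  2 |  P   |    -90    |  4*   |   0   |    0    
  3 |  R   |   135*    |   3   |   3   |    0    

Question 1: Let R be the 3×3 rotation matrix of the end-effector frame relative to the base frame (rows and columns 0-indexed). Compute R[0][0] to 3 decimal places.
End-effector x-axis (col 0 of R) = (-0.5000,0.5000,0.7071)
R[0][0] = -0.5000

-0.500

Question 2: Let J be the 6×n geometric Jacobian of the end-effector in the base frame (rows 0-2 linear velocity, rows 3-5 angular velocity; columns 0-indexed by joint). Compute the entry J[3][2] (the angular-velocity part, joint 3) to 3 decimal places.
0.707

axis z_2 = (0.7071,0.7071,0.0000); lever o_n−o_2 = (0.6213,3.6213,2.1213)
cross product → J_v[:, 2] = (1.5000,-1.5000,2.1213)
J_ω[:, 2] = z_2
entry J[3][2] = 0.7071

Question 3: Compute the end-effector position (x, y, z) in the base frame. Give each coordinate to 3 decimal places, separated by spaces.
3.450 6.450 3.121

after link 1: o_1 = (0.0000, 0.0000, 1.0000)
after link 2: o_2 = (2.8284, 2.8284, 1.0000)
after link 3: o_3 = (3.4497, 6.4497, 3.1213)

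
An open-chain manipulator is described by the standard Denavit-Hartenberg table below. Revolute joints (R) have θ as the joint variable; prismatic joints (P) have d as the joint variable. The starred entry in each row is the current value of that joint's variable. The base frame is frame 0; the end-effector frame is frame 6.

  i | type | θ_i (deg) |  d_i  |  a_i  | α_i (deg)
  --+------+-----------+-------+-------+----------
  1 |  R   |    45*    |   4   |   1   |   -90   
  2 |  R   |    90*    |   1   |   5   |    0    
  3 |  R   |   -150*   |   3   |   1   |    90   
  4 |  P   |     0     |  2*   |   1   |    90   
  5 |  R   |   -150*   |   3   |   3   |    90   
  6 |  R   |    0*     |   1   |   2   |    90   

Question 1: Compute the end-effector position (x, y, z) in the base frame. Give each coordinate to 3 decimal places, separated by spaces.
after link 1: o_1 = (0.7071, 0.7071, 4.0000)
after link 2: o_2 = (0.0000, 1.4142, -1.0000)
after link 3: o_3 = (-1.7678, 3.8891, -0.1340)
after link 4: o_4 = (-2.6390, 3.0179, 1.7321)
after link 5: o_5 = (-0.5176, 0.8966, -1.2679)
after link 6: o_6 = (-1.2247, 0.1895, -3.2679)

-1.225 0.189 -3.268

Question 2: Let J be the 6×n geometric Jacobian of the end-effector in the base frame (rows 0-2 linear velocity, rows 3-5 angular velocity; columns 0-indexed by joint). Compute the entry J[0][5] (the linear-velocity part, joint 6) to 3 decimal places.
1.414

axis z_5 = (-0.7071,-0.7071,-0.0000); lever o_n−o_5 = (-0.7071,-0.7071,-2.0000)
cross product → J_v[:, 5] = (1.4142,-1.4142,0.0000)
J_ω[:, 5] = z_5
entry J[0][5] = 1.4142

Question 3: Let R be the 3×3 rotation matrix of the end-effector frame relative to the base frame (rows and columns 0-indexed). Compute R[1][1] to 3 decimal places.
End-effector y-axis (col 1 of R) = (-0.7071,-0.7071,-0.0000)
R[1][1] = -0.7071

-0.707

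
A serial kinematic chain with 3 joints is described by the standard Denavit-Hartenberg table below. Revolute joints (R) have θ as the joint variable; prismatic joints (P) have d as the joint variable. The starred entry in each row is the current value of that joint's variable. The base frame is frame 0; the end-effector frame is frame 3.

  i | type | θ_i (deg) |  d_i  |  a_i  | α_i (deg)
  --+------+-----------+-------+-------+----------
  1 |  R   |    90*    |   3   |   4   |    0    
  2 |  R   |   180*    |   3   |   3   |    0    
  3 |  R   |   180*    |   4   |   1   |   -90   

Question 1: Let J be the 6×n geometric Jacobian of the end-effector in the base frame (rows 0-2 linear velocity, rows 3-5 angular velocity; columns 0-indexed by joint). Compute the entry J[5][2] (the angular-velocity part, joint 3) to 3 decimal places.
axis z_2 = (0.0000,0.0000,1.0000); lever o_n−o_2 = (0.0000,1.0000,4.0000)
cross product → J_v[:, 2] = (-1.0000,0.0000,0.0000)
J_ω[:, 2] = z_2
entry J[5][2] = 1.0000

1.000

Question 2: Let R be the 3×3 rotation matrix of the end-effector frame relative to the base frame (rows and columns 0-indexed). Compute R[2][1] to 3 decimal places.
End-effector y-axis (col 1 of R) = (-0.0000,0.0000,-1.0000)
R[2][1] = -1.0000

-1.000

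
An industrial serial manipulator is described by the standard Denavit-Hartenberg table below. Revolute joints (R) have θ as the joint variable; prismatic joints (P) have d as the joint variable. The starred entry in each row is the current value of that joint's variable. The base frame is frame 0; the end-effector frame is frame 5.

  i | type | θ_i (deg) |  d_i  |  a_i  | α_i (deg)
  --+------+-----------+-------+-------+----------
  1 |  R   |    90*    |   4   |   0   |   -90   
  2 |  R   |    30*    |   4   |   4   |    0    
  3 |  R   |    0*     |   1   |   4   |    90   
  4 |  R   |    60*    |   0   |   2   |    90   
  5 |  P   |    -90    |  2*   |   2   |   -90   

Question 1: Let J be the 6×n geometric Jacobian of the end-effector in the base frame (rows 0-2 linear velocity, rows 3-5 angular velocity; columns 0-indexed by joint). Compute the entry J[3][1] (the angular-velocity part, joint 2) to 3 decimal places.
axis z_1 = (-1.0000,0.0000,0.0000); lever o_n−o_1 = (-5.7321,8.2942,-7.0981)
cross product → J_v[:, 1] = (-0.0000,-7.0981,-8.2942)
J_ω[:, 1] = z_1
entry J[3][1] = -1.0000

-1.000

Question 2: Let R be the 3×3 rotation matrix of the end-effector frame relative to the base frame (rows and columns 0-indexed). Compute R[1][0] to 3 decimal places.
-0.500

End-effector x-axis (col 0 of R) = (-0.0000,-0.5000,-0.8660)
R[1][0] = -0.5000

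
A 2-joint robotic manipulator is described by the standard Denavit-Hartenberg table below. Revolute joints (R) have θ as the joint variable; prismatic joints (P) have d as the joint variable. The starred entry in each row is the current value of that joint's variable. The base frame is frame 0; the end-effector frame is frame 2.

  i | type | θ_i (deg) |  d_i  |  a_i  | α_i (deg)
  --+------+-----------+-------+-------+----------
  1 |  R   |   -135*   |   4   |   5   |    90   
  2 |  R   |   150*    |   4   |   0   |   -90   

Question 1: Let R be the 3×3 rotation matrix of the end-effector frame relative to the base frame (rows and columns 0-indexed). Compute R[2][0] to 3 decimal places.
0.500

End-effector x-axis (col 0 of R) = (0.6124,0.6124,0.5000)
R[2][0] = 0.5000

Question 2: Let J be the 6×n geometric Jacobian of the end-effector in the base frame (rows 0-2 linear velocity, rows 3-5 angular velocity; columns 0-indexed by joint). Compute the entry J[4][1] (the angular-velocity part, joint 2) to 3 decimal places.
axis z_1 = (-0.7071,0.7071,0.0000); lever o_n−o_1 = (-2.8284,2.8284,0.0000)
cross product → J_v[:, 1] = (-0.0000,-0.0000,0.0000)
J_ω[:, 1] = z_1
entry J[4][1] = 0.7071

0.707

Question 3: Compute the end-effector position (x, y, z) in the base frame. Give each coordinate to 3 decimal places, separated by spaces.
-6.364 -0.707 4.000

after link 1: o_1 = (-3.5355, -3.5355, 4.0000)
after link 2: o_2 = (-6.3640, -0.7071, 4.0000)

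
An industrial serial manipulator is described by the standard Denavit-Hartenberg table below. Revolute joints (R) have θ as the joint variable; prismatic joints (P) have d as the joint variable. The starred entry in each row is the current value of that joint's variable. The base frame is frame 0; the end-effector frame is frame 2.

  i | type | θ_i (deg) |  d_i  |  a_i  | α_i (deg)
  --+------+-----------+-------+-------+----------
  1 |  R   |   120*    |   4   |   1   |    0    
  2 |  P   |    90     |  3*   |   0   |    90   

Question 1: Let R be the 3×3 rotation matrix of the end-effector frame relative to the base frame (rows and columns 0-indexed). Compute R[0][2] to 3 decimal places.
-0.500

End-effector z-axis (col 2 of R) = (-0.5000,0.8660,0.0000)
R[0][2] = -0.5000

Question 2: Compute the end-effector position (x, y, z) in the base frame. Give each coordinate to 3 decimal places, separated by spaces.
after link 1: o_1 = (-0.5000, 0.8660, 4.0000)
after link 2: o_2 = (-0.5000, 0.8660, 7.0000)

-0.500 0.866 7.000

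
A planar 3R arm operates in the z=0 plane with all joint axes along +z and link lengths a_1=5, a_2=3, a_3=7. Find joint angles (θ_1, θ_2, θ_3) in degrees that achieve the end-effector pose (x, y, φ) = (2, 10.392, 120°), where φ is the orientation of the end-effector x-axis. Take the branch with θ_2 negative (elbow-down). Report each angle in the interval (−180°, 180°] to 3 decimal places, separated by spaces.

wrist centre = target − a_3·(cos φ, sin φ) = (5.5000, 4.3298)
cos θ_2 = (48.9974−5²−3²)/(2·5·3) = 0.4999; θ_2 = -60.0058° (elbow-down)
β = atan2(4.3298,5.5000) = 38.2113°; ψ = atan2(-2.5982,6.4997) = -21.7887°
θ_1 = β − ψ = 60.0000°
θ_3 = φ − θ_1 − θ_2 = 120.0058° (wrapped to (-180°,180°])

60.000 -60.006 120.006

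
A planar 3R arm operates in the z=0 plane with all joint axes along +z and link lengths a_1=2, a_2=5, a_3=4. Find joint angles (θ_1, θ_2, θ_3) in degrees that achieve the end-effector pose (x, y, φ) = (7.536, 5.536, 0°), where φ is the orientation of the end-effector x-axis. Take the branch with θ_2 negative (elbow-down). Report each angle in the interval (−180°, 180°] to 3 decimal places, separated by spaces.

89.973 -44.966 -45.008

wrist centre = target − a_3·(cos φ, sin φ) = (3.5360, 5.5360)
cos θ_2 = (43.1506−2²−5²)/(2·2·5) = 0.7075; θ_2 = -44.9657° (elbow-down)
β = atan2(5.5360,3.5360) = 57.4325°; ψ = atan2(-3.5334,5.5376) = -32.5408°
θ_1 = β − ψ = 89.9733°
θ_3 = φ − θ_1 − θ_2 = -45.0076° (wrapped to (-180°,180°])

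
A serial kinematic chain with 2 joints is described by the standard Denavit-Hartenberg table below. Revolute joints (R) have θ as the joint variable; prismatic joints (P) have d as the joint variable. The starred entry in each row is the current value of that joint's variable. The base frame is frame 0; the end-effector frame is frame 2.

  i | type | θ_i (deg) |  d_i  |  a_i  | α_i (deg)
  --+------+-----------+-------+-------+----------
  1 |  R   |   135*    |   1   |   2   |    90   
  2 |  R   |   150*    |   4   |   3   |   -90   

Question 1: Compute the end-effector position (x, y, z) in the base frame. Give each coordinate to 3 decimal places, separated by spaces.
3.251 2.406 2.500

after link 1: o_1 = (-1.4142, 1.4142, 1.0000)
after link 2: o_2 = (3.2513, 2.4055, 2.5000)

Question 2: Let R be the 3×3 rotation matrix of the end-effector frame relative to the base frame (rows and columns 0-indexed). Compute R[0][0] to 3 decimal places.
End-effector x-axis (col 0 of R) = (0.6124,-0.6124,0.5000)
R[0][0] = 0.6124

0.612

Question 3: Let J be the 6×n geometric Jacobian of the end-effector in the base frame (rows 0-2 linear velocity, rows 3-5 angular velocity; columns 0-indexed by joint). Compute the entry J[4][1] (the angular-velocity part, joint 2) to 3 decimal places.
axis z_1 = (0.7071,0.7071,0.0000); lever o_n−o_1 = (4.6655,0.9913,1.5000)
cross product → J_v[:, 1] = (1.0607,-1.0607,-2.5981)
J_ω[:, 1] = z_1
entry J[4][1] = 0.7071

0.707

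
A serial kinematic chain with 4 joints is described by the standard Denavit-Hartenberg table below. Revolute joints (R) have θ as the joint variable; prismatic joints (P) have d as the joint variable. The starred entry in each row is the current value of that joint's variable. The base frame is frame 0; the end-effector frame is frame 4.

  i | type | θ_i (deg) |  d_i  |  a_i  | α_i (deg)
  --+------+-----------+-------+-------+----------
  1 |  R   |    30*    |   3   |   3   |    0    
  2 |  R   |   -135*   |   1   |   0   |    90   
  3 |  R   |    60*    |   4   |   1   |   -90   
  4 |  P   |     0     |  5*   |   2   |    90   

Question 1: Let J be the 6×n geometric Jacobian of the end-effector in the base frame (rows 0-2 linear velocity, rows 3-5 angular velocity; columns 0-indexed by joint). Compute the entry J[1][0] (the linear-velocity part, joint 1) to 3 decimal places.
-0.533

axis z_0 = ẑ; lever o_n−o_0 = (-0.5331,5.2690,9.0981)
cross product → J_v[:, 0] = (-5.2690,-0.5331,0.0000)
J_ω[:, 0] = z_0
entry J[1][0] = -0.5331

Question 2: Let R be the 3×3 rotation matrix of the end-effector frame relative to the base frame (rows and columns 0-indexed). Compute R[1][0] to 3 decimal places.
End-effector x-axis (col 0 of R) = (-0.1294,-0.4830,0.8660)
R[1][0] = -0.4830

-0.483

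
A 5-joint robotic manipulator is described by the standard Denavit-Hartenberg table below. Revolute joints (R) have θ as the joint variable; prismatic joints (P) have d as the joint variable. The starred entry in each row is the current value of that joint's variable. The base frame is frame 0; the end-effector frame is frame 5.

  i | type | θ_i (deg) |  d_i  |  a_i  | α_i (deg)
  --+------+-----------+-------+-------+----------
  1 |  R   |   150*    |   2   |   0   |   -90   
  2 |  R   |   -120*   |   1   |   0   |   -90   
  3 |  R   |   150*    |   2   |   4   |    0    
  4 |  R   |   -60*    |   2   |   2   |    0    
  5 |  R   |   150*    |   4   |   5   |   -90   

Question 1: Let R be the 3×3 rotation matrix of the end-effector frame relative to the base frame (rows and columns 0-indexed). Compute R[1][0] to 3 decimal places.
-0.625

End-effector x-axis (col 0 of R) = (-0.6495,-0.6250,-0.4330)
R[1][0] = -0.6250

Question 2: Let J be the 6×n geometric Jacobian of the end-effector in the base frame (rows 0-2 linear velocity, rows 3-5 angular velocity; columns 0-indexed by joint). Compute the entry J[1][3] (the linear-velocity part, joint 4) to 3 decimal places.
-2.748

axis z_3 = (-0.7500,0.4330,0.5000); lever o_n−o_3 = (-6.7476,1.2051,0.8349)
cross product → J_v[:, 3] = (-0.2410,-2.7476,2.0179)
J_ω[:, 3] = z_3
entry J[1][3] = -2.7476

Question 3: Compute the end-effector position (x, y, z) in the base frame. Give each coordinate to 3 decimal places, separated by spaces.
after link 1: o_1 = (0.0000, 0.0000, 2.0000)
after link 2: o_2 = (-0.5000, -0.8660, 2.0000)
after link 3: o_3 = (-2.5000, 2.5981, -0.0000)
after link 4: o_4 = (-3.0000, 5.1962, 1.0000)
after link 5: o_5 = (-9.2476, 3.8032, 0.8349)

-9.248 3.803 0.835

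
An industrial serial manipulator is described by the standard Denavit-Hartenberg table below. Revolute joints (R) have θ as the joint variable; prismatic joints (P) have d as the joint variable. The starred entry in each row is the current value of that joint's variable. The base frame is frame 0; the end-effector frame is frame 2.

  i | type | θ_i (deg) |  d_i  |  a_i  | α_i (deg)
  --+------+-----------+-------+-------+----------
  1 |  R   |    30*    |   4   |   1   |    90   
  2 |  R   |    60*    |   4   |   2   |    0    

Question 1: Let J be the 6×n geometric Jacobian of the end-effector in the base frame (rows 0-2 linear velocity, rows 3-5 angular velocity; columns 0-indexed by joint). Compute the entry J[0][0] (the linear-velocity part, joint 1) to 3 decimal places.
2.464

axis z_0 = ẑ; lever o_n−o_0 = (3.7321,-2.4641,5.7321)
cross product → J_v[:, 0] = (2.4641,3.7321,-0.0000)
J_ω[:, 0] = z_0
entry J[0][0] = 2.4641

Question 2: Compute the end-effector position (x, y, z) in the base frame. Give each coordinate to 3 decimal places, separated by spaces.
after link 1: o_1 = (0.8660, 0.5000, 4.0000)
after link 2: o_2 = (3.7321, -2.4641, 5.7321)

3.732 -2.464 5.732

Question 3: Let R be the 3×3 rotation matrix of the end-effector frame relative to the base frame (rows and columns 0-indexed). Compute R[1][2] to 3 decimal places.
-0.866

End-effector z-axis (col 2 of R) = (0.5000,-0.8660,0.0000)
R[1][2] = -0.8660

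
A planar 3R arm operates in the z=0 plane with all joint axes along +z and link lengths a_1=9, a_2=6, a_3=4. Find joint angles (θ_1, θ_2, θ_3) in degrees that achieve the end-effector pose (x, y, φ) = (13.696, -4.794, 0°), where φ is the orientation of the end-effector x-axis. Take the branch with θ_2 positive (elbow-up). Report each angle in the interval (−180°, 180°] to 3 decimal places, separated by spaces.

wrist centre = target − a_3·(cos φ, sin φ) = (9.6960, -4.7940)
cos θ_2 = (116.9949−9²−6²)/(2·9·6) = -0.0000; θ_2 = 90.0027° (elbow-up)
β = atan2(-4.7940,9.6960) = -26.3092°; ψ = atan2(6.0000,8.9997) = 33.6909°
θ_1 = β − ψ = -60.0001°
θ_3 = φ − θ_1 − θ_2 = -30.0026° (wrapped to (-180°,180°])

-60.000 90.003 -30.003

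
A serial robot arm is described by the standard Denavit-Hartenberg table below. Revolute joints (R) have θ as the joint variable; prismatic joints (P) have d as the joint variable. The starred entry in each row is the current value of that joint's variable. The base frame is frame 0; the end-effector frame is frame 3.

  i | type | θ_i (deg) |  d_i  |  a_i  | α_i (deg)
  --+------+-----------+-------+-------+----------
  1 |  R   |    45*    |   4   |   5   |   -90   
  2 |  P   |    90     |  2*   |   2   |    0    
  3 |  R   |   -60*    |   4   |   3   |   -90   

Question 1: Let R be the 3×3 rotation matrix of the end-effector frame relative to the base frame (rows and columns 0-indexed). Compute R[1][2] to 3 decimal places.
End-effector z-axis (col 2 of R) = (-0.3536,-0.3536,-0.8660)
R[1][2] = -0.3536

-0.354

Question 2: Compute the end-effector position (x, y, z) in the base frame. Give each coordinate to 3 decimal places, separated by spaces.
1.130 9.615 0.500

after link 1: o_1 = (3.5355, 3.5355, 4.0000)
after link 2: o_2 = (2.1213, 4.9497, 2.0000)
after link 3: o_3 = (1.1300, 9.6153, 0.5000)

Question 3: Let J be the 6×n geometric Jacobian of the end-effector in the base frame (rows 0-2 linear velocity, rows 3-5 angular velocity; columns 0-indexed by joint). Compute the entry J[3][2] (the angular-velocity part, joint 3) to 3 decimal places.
axis z_2 = (-0.7071,0.7071,0.0000); lever o_n−o_2 = (-0.9913,4.6655,-1.5000)
cross product → J_v[:, 2] = (-1.0607,-1.0607,-2.5981)
J_ω[:, 2] = z_2
entry J[3][2] = -0.7071

-0.707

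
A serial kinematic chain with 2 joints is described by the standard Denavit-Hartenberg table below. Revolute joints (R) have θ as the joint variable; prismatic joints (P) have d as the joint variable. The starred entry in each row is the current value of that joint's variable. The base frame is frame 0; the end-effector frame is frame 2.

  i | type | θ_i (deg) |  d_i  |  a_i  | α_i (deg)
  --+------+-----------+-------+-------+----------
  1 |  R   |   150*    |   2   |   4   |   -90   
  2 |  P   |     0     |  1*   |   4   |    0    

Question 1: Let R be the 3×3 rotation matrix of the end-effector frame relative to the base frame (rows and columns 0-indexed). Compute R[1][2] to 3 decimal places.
-0.866

End-effector z-axis (col 2 of R) = (-0.5000,-0.8660,0.0000)
R[1][2] = -0.8660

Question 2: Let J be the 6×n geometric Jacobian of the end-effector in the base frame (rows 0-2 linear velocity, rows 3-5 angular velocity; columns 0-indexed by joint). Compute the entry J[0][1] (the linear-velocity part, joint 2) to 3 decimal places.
-0.500

prismatic axis z_1 = (-0.5000,-0.8660,0.0000)
J_v[:, 1] = z_1; J_ω[:, 1] = (0,0,0)
entry J[0][1] = -0.5000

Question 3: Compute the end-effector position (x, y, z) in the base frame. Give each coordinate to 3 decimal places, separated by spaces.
after link 1: o_1 = (-3.4641, 2.0000, 2.0000)
after link 2: o_2 = (-7.4282, 3.1340, 2.0000)

-7.428 3.134 2.000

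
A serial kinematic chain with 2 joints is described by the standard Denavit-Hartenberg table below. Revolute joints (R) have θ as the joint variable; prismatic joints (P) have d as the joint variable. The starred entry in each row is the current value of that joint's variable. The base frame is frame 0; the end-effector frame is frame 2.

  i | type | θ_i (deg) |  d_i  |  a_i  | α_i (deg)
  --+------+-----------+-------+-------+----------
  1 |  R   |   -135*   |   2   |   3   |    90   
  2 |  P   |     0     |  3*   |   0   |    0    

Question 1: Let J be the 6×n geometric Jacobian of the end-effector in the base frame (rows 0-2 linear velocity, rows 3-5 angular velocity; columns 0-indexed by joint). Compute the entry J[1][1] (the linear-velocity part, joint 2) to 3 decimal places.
0.707

prismatic axis z_1 = (-0.7071,0.7071,0.0000)
J_v[:, 1] = z_1; J_ω[:, 1] = (0,0,0)
entry J[1][1] = 0.7071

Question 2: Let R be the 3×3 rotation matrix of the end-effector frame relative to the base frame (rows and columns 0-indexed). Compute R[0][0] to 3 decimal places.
End-effector x-axis (col 0 of R) = (-0.7071,-0.7071,0.0000)
R[0][0] = -0.7071

-0.707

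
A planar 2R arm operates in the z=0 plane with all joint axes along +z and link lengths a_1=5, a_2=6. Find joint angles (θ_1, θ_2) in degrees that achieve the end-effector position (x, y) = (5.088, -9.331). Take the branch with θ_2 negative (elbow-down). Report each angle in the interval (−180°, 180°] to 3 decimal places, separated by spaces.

cos θ_2 = (112.9553−5²−6²)/(2·5·6) = 0.8659; θ_2 = -30.0119° (elbow-down)
β = atan2(-9.3310,5.0880) = -61.3973°; ψ = atan2(-3.0011,10.1955) = -16.4019°
θ_1 = β − ψ = -44.9954°

-44.995 -30.012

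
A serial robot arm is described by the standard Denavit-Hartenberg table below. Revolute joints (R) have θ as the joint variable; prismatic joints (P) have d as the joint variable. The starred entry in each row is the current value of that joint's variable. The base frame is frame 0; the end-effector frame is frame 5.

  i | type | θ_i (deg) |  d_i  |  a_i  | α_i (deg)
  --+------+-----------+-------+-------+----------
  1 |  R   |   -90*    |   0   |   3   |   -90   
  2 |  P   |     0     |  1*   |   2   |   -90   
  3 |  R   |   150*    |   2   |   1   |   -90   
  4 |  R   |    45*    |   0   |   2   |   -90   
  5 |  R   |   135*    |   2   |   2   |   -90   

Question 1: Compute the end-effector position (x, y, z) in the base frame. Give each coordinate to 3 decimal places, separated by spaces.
-0.225 -5.707 -0.172

after link 1: o_1 = (0.0000, -3.0000, 0.0000)
after link 2: o_2 = (1.0000, -5.0000, 0.0000)
after link 3: o_3 = (0.5000, -4.1340, -2.0000)
after link 4: o_4 = (-0.2071, -2.9092, -0.5858)
after link 5: o_5 = (-0.2247, -5.7071, -0.1716)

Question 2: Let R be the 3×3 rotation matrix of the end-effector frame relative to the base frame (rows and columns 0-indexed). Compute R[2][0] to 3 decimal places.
-0.500

End-effector x-axis (col 0 of R) = (-0.3624,-0.7866,-0.5000)
R[2][0] = -0.5000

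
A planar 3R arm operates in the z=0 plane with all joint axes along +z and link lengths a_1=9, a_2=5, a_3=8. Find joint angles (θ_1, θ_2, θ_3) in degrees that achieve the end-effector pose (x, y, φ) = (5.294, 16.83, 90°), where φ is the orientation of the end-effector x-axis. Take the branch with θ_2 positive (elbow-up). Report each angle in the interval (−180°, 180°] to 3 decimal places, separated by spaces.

wrist centre = target − a_3·(cos φ, sin φ) = (5.2940, 8.8300)
cos θ_2 = (105.9953−9²−5²)/(2·9·5) = -0.0001; θ_2 = 90.0030° (elbow-up)
β = atan2(8.8300,5.2940) = 59.0553°; ψ = atan2(5.0000,8.9997) = 29.0553°
θ_1 = β − ψ = 30.0000°
θ_3 = φ − θ_1 − θ_2 = -30.0030° (wrapped to (-180°,180°])

30.000 90.003 -30.003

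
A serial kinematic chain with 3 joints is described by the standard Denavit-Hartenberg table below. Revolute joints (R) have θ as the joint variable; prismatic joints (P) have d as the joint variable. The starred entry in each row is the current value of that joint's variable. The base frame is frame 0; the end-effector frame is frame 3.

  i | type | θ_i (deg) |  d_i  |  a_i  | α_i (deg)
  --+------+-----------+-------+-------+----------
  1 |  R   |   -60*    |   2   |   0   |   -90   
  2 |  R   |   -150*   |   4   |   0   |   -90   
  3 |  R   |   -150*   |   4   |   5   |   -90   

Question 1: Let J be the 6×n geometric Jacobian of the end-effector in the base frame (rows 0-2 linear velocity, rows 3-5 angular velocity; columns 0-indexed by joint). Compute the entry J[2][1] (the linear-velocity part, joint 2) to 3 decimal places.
axis z_1 = (0.8660,0.5000,0.0000); lever o_n−o_1 = (8.5042,-1.7296,1.2990)
cross product → J_v[:, 1] = (0.6495,-1.1250,-5.7500)
J_ω[:, 1] = z_1
entry J[2][1] = -5.7500

-5.750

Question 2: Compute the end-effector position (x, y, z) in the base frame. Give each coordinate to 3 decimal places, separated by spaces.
8.504 -1.730 3.299

after link 1: o_1 = (0.0000, 0.0000, 2.0000)
after link 2: o_2 = (3.4641, 2.0000, 2.0000)
after link 3: o_3 = (8.5042, -1.7296, 3.2990)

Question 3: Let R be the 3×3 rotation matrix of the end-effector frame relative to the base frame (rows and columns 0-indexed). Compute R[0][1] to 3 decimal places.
-0.250

End-effector y-axis (col 1 of R) = (-0.2500,0.4330,-0.8660)
R[0][1] = -0.2500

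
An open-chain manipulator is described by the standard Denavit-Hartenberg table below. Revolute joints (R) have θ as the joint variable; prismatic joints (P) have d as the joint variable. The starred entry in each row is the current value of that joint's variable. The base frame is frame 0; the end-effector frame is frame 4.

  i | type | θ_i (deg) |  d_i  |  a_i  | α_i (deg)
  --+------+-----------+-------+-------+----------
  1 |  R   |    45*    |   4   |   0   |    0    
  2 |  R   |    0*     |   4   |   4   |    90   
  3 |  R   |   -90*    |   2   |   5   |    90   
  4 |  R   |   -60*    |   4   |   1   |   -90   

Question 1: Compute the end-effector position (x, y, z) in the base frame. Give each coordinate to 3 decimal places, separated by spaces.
after link 1: o_1 = (0.0000, 0.0000, 4.0000)
after link 2: o_2 = (2.8284, 2.8284, 8.0000)
after link 3: o_3 = (4.2426, 1.4142, 3.0000)
after link 4: o_4 = (0.8018, -0.8018, 2.5000)

0.802 -0.802 2.500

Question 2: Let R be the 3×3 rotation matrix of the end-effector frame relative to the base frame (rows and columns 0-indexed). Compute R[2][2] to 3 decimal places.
End-effector z-axis (col 2 of R) = (0.3536,-0.3536,-0.8660)
R[2][2] = -0.8660

-0.866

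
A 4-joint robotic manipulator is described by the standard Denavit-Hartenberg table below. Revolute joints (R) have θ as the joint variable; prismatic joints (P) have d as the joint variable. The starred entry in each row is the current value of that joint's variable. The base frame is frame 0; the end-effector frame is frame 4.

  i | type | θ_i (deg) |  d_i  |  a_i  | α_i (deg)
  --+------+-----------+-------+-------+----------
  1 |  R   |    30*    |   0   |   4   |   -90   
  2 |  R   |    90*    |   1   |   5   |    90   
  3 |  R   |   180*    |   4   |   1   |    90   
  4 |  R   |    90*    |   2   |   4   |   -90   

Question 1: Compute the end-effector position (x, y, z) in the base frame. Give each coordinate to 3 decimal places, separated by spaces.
8.892 8.598 -4.000

after link 1: o_1 = (3.4641, 2.0000, 0.0000)
after link 2: o_2 = (2.9641, 2.8660, -5.0000)
after link 3: o_3 = (6.4282, 4.8660, -4.0000)
after link 4: o_4 = (8.8923, 8.5981, -4.0000)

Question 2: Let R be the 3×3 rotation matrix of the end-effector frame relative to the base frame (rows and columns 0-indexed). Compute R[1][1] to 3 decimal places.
-0.866

End-effector y-axis (col 1 of R) = (0.5000,-0.8660,0.0000)
R[1][1] = -0.8660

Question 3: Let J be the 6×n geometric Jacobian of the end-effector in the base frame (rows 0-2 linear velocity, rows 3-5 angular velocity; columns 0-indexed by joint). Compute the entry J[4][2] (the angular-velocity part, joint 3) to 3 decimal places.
0.500

axis z_2 = (0.8660,0.5000,0.0000); lever o_n−o_2 = (5.9282,5.7321,1.0000)
cross product → J_v[:, 2] = (0.5000,-0.8660,2.0000)
J_ω[:, 2] = z_2
entry J[4][2] = 0.5000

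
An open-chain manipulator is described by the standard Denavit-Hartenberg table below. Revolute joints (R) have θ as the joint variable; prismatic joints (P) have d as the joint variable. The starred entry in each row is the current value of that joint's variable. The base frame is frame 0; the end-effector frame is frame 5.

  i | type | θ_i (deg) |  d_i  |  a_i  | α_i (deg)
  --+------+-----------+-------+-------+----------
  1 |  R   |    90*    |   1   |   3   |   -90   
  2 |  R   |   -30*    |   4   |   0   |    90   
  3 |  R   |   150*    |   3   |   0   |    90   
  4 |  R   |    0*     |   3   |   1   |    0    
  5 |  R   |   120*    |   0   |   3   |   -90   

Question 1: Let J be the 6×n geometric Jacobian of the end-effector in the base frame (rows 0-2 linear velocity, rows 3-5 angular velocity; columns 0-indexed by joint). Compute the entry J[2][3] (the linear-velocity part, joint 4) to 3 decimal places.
axis z_3 = (-0.8660,0.4330,0.2500); lever o_n−o_3 = (-2.3481,0.3750,3.2165)
cross product → J_v[:, 3] = (1.2990,2.1986,0.6920)
J_ω[:, 3] = z_3
entry J[2][3] = 0.6920

0.692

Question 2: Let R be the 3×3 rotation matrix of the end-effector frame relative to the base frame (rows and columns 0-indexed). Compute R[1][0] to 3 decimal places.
-0.058

End-effector x-axis (col 0 of R) = (0.2500,-0.0580,0.9665)
R[1][0] = -0.0580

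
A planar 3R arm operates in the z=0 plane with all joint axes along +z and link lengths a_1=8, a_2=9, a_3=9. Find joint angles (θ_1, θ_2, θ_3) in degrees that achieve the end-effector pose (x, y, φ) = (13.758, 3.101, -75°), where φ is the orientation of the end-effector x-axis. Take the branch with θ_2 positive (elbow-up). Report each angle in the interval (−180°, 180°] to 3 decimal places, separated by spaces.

30.004 29.990 -134.995

wrist centre = target − a_3·(cos φ, sin φ) = (11.4286, 11.7943)
cos θ_2 = (269.7198−8²−9²)/(2·8·9) = 0.8661; θ_2 = 29.9903° (elbow-up)
β = atan2(11.7943,11.4286) = 45.9022°; ψ = atan2(4.4987,15.7950) = 15.8979°
θ_1 = β − ψ = 30.0043°
θ_3 = φ − θ_1 − θ_2 = -134.9946° (wrapped to (-180°,180°])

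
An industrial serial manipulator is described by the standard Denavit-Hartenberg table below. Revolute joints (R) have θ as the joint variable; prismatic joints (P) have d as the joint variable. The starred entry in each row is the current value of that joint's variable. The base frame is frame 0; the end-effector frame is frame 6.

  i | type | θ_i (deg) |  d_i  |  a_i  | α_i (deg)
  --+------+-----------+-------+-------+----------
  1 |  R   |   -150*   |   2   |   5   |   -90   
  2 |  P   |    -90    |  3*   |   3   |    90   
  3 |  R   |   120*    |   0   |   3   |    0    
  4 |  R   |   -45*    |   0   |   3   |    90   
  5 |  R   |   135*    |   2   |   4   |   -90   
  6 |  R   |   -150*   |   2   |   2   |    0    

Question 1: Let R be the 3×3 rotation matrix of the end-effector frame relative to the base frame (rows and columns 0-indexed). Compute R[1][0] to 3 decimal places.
-0.706

End-effector x-axis (col 0 of R) = (-0.2993,-0.7064,0.6415)
R[1][0] = -0.7064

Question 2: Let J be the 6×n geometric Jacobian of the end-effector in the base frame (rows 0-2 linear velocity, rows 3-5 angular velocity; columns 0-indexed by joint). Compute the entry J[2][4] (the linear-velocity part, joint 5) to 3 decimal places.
-0.049

axis z_4 = (-0.1294,0.2241,0.9659); lever o_n−o_4 = (-1.6817,3.2917,2.1167)
cross product → J_v[:, 4] = (-2.7051,-1.3505,-0.0490)
J_ω[:, 4] = z_4
entry J[2][4] = -0.0490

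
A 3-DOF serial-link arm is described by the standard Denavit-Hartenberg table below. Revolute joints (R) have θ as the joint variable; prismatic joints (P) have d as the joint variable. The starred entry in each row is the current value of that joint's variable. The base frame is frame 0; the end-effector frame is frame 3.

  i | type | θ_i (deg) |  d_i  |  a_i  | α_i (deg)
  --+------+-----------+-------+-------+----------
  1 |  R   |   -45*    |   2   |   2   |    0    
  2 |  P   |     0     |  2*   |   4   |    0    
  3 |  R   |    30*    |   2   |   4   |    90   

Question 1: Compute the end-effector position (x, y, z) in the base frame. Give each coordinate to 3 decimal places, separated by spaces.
8.106 -5.278 6.000

after link 1: o_1 = (1.4142, -1.4142, 2.0000)
after link 2: o_2 = (4.2426, -4.2426, 4.0000)
after link 3: o_3 = (8.1063, -5.2779, 6.0000)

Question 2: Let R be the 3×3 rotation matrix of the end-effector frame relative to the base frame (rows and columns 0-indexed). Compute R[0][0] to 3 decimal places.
0.966

End-effector x-axis (col 0 of R) = (0.9659,-0.2588,0.0000)
R[0][0] = 0.9659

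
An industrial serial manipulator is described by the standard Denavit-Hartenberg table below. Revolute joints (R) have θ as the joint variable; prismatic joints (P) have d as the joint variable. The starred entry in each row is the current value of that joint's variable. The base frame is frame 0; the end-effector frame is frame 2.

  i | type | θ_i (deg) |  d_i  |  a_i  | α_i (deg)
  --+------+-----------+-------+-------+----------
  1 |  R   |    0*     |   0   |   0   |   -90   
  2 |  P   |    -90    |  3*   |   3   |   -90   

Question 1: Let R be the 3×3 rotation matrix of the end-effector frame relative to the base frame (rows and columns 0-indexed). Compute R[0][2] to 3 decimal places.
1.000

End-effector z-axis (col 2 of R) = (1.0000,0.0000,-0.0000)
R[0][2] = 1.0000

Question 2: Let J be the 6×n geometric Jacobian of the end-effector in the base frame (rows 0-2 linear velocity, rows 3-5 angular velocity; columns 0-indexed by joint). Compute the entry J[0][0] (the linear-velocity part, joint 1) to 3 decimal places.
axis z_0 = ẑ; lever o_n−o_0 = (0.0000,3.0000,3.0000)
cross product → J_v[:, 0] = (-3.0000,0.0000,0.0000)
J_ω[:, 0] = z_0
entry J[0][0] = -3.0000

-3.000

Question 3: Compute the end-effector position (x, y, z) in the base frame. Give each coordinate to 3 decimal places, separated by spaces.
after link 1: o_1 = (0.0000, 0.0000, 0.0000)
after link 2: o_2 = (0.0000, 3.0000, 3.0000)

0.000 3.000 3.000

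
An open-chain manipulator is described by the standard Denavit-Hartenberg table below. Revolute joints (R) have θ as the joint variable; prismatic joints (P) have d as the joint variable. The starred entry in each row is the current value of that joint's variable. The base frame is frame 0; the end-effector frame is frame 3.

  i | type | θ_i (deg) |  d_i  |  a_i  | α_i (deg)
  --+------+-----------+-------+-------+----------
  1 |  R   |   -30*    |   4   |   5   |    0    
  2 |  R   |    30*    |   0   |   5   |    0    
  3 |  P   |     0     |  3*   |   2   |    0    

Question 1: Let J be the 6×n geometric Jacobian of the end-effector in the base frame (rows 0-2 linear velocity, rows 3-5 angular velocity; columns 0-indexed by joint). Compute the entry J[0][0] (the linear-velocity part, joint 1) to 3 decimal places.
axis z_0 = ẑ; lever o_n−o_0 = (11.3301,-2.5000,7.0000)
cross product → J_v[:, 0] = (2.5000,11.3301,-0.0000)
J_ω[:, 0] = z_0
entry J[0][0] = 2.5000

2.500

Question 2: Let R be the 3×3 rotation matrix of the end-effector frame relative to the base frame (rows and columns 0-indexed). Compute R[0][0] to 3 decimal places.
End-effector x-axis (col 0 of R) = (1.0000,0.0000,0.0000)
R[0][0] = 1.0000

1.000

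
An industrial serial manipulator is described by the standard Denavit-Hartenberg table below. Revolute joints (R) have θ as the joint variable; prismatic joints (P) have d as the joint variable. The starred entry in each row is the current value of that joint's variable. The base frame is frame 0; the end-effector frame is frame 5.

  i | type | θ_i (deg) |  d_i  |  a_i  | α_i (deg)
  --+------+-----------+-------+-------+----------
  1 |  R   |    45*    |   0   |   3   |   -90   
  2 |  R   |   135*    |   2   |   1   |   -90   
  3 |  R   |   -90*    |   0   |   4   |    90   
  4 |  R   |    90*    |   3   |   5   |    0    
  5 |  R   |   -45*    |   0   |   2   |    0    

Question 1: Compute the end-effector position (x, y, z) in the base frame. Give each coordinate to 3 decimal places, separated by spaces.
after link 1: o_1 = (2.1213, 2.1213, 0.0000)
after link 2: o_2 = (0.2071, 3.0355, -0.7071)
after link 3: o_3 = (-2.6213, 5.8640, -0.7071)
after link 4: o_4 = (-3.6213, 4.8640, 4.9497)
after link 5: o_5 = (-5.3284, 5.1569, 5.9497)

-5.328 5.157 5.950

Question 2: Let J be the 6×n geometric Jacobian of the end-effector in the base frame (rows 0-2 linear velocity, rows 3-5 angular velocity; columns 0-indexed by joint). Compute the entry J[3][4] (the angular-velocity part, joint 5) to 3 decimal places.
axis z_4 = (0.5000,0.5000,0.7071); lever o_n−o_4 = (-1.7071,0.2929,1.0000)
cross product → J_v[:, 4] = (0.2929,-1.7071,1.0000)
J_ω[:, 4] = z_4
entry J[3][4] = 0.5000

0.500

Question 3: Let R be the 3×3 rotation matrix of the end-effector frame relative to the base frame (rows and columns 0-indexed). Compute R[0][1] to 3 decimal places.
0.146

End-effector y-axis (col 1 of R) = (0.1464,-0.8536,0.5000)
R[0][1] = 0.1464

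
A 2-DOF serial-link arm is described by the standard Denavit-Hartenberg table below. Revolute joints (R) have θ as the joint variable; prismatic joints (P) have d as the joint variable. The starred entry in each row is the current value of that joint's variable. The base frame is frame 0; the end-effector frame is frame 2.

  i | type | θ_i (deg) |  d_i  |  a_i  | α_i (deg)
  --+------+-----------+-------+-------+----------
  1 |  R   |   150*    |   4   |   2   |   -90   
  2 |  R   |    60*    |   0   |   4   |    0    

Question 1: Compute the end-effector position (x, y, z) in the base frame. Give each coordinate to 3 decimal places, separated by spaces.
after link 1: o_1 = (-1.7321, 1.0000, 4.0000)
after link 2: o_2 = (-3.4641, 2.0000, 0.5359)

-3.464 2.000 0.536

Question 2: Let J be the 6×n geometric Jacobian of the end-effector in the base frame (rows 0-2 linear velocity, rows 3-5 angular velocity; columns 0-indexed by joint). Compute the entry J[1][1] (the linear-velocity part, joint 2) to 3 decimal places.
-1.732

axis z_1 = (-0.5000,-0.8660,0.0000); lever o_n−o_1 = (-1.7321,1.0000,-3.4641)
cross product → J_v[:, 1] = (3.0000,-1.7321,-2.0000)
J_ω[:, 1] = z_1
entry J[1][1] = -1.7321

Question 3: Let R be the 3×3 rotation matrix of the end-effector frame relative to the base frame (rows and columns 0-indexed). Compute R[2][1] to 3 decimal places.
-0.500

End-effector y-axis (col 1 of R) = (0.7500,-0.4330,-0.5000)
R[2][1] = -0.5000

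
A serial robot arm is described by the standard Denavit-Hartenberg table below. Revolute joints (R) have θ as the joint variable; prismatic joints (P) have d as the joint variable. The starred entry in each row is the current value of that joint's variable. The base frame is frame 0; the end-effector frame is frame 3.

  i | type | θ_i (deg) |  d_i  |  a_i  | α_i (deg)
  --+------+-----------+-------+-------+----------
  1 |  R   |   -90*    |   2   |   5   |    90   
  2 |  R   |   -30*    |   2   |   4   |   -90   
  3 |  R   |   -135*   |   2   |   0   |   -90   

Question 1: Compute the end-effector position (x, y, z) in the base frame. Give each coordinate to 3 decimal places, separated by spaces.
after link 1: o_1 = (0.0000, -5.0000, 2.0000)
after link 2: o_2 = (-2.0000, -8.4641, 0.0000)
after link 3: o_3 = (-2.0000, -9.4641, 1.7321)

-2.000 -9.464 1.732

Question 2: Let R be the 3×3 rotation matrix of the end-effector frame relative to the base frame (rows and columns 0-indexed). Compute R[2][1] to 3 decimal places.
End-effector y-axis (col 1 of R) = (-0.0000,0.5000,-0.8660)
R[2][1] = -0.8660

-0.866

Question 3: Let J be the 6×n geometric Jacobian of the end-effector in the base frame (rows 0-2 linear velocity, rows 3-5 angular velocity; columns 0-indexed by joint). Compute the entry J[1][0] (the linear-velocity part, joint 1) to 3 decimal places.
-2.000

axis z_0 = ẑ; lever o_n−o_0 = (-2.0000,-9.4641,1.7321)
cross product → J_v[:, 0] = (9.4641,-2.0000,0.0000)
J_ω[:, 0] = z_0
entry J[1][0] = -2.0000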